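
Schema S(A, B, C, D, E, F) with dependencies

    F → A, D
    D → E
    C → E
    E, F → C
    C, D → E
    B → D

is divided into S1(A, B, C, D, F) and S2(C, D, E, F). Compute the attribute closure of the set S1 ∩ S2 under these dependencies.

A, C, D, E, F

S1 ∩ S2 = {C, D, F}.
F → A, D applies, adding A
D → E applies, adding E
Closure: {A, C, D, E, F}.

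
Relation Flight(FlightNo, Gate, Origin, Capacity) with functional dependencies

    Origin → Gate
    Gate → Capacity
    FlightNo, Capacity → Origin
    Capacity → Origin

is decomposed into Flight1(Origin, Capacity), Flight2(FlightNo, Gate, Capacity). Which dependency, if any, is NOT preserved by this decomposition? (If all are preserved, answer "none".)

none

Origin → Gate: restricted closure across fragments reaches Gate.
Gate → Capacity lies within Flight2.
FlightNo, Capacity → Origin: restricted closure across fragments reaches Origin.
Capacity → Origin lies within Flight1.
Every dependency is enforceable on the fragments, so the decomposition is dependency-preserving.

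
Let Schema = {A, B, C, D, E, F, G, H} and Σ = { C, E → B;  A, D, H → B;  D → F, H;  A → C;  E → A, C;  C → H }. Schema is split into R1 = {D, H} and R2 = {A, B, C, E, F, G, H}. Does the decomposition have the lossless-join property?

Common attributes: R1 ∩ R2 = {H}.
No dependency enlarges {H}, so (H)⁺ = {H}.
The closure contains neither all of R1 = {D, H} nor all of R2 = {A, B, C, E, F, G, H}, so the common attributes are not a superkey of either fragment. The join is lossy.

No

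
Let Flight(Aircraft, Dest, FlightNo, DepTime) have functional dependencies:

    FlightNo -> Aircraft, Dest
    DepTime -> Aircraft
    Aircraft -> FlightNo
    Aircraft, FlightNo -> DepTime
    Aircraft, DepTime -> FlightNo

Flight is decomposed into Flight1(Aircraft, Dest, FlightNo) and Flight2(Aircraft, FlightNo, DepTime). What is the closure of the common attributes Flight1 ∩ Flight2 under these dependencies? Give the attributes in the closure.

Flight1 ∩ Flight2 = {Aircraft, FlightNo}.
FlightNo → Aircraft, Dest applies, adding Dest
Aircraft, FlightNo → DepTime applies, adding DepTime
Closure: {Aircraft, Dest, FlightNo, DepTime}.

Aircraft, Dest, FlightNo, DepTime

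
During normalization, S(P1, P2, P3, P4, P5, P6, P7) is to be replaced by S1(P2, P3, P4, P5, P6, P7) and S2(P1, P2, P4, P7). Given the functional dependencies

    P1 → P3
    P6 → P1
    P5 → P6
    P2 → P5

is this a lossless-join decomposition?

Common attributes: S1 ∩ S2 = {P2, P4, P7}.
Closure of {P2, P4, P7}: P2 → P5 applies, adding P5; P5 → P6 applies, adding P6; P6 → P1 applies, adding P1; P1 → P3 applies, adding P3. So (P2, P4, P7)⁺ = {P1, P2, P3, P4, P5, P6, P7}.
This closure contains every attribute of S1, so S1 ∩ S2 → S1. The join is lossless.

Yes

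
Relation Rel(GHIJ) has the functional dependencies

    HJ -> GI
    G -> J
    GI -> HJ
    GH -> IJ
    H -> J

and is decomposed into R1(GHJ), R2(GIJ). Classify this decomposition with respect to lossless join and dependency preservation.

lossy and not dependency-preserving

Lossless test: (GJ)⁺ = {GJ}, which is a superkey of neither fragment — lossy.
Dependency preservation: the restricted closure of {HJ} across the fragments never reaches {GI}, so HJ → GI cannot be enforced without a join — not preserved.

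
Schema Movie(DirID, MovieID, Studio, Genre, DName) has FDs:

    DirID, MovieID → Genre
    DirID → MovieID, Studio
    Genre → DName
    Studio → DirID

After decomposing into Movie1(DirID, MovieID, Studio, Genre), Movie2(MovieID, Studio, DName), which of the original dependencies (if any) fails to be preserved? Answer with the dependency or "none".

Genre → DName

Check Genre → DName: no single fragment contains all of {Genre, DName}, and the restricted closure of {Genre} across the fragments never reaches {DName}.
DirID, MovieID → Genre is preserved.
DirID → MovieID, Studio is preserved.
Studio → DirID is preserved.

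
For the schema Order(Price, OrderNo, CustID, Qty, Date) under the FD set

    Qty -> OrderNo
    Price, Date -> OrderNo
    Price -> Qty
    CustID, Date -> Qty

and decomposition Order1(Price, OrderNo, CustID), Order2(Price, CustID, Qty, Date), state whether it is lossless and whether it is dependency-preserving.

lossless but not dependency-preserving

Lossless test: (Price, CustID)⁺ = {Price, OrderNo, CustID, Qty}, which contains all of one fragment — lossless.
Dependency preservation: the restricted closure of {Qty} across the fragments never reaches {OrderNo}, so Qty → OrderNo cannot be enforced without a join — not preserved.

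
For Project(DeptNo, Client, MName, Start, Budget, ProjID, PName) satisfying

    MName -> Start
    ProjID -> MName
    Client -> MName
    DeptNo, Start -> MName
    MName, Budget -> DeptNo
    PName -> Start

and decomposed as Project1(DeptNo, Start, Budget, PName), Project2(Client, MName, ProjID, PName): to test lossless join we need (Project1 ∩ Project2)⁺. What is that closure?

Start, PName

Project1 ∩ Project2 = {PName}.
PName → Start applies, adding Start
Closure: {Start, PName}.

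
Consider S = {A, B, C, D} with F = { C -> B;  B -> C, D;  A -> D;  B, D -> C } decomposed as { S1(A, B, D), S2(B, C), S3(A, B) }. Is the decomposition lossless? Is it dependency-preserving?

lossless and dependency-preserving

Lossless test (chase): Rows 1 and 2 agree on B; apply B→C, D and equate their C, D entries. Rows 1 and 3 agree on B; apply B→C, D and equate their C, D entries. Row 1 is now all distinguished symbols — the join is lossless.
Dependency preservation: B → C, D; B, D → C are not contained in any single fragment, but the restricted closure of each left-hand side across the fragments still reaches the right-hand side; the remaining FDs each lie inside some fragment. All dependencies are preserved.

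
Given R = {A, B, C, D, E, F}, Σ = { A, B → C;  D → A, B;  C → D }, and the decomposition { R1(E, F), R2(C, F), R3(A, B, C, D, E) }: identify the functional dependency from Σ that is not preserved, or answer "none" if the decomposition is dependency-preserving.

A, B → C lies within R3.
D → A, B lies within R3.
C → D lies within R3.
Every dependency is enforceable on the fragments, so the decomposition is dependency-preserving.

none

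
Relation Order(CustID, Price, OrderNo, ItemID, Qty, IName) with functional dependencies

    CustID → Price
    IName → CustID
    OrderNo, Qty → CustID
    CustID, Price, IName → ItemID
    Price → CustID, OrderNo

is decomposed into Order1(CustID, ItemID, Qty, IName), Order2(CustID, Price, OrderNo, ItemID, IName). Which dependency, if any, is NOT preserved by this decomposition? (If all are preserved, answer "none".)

OrderNo, Qty → CustID

Check OrderNo, Qty → CustID: no single fragment contains all of {CustID, OrderNo, Qty}, and the restricted closure of {OrderNo, Qty} across the fragments never reaches {CustID}.
CustID → Price is preserved.
IName → CustID is preserved.
CustID, Price, IName → ItemID is preserved.
Price → CustID, OrderNo is preserved.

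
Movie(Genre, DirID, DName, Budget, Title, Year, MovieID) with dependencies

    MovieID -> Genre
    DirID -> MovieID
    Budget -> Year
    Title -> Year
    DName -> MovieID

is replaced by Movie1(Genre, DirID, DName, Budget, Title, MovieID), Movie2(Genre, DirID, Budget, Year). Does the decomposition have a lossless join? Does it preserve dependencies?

Lossless test: (Genre, DirID, Budget)⁺ = {Genre, DirID, Budget, Year, MovieID}, which contains all of one fragment — lossless.
Dependency preservation: the restricted closure of {Title} across the fragments never reaches {Year}, so Title → Year cannot be enforced without a join — not preserved.

lossless but not dependency-preserving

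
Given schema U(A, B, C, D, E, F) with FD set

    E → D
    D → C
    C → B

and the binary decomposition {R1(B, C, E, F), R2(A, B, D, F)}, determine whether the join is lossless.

Common attributes: R1 ∩ R2 = {B, F}.
No dependency enlarges {B, F}, so (B, F)⁺ = {B, F}.
The closure contains neither all of R1 = {B, C, E, F} nor all of R2 = {A, B, D, F}, so the common attributes are not a superkey of either fragment. The join is lossy.

No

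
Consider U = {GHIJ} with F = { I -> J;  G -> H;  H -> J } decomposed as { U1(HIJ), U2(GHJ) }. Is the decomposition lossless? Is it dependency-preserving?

lossy but dependency-preserving

Lossless test: (HJ)⁺ = {HJ}, which is a superkey of neither fragment — lossy.
Dependency preservation: every FD's attributes lie within a single fragment, so each can be enforced locally — preserved.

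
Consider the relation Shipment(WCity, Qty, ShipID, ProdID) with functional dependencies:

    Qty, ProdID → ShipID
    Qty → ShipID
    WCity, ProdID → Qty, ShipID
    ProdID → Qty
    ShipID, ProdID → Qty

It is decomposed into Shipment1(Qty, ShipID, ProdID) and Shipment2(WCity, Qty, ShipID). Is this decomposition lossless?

No

Common attributes: Shipment1 ∩ Shipment2 = {Qty, ShipID}.
No dependency enlarges {Qty, ShipID}, so (Qty, ShipID)⁺ = {Qty, ShipID}.
The closure contains neither all of Shipment1 = {Qty, ShipID, ProdID} nor all of Shipment2 = {WCity, Qty, ShipID}, so the common attributes are not a superkey of either fragment. The join is lossy.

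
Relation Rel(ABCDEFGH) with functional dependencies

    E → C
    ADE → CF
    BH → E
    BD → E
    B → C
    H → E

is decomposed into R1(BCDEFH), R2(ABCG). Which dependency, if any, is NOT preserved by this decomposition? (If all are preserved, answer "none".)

Check ADE → CF: no single fragment contains all of {ACDEF}, and the restricted closure of {ADE} across the fragments never reaches {CF}.
E → C is preserved.
BH → E is preserved.
BD → E is preserved.
B → C is preserved.
H → E is preserved.

ADE → CF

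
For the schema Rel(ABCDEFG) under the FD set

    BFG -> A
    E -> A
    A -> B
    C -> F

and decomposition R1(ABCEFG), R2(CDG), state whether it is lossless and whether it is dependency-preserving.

lossy but dependency-preserving

Lossless test: (CG)⁺ = {CFG}, which is a superkey of neither fragment — lossy.
Dependency preservation: every FD's attributes lie within a single fragment, so each can be enforced locally — preserved.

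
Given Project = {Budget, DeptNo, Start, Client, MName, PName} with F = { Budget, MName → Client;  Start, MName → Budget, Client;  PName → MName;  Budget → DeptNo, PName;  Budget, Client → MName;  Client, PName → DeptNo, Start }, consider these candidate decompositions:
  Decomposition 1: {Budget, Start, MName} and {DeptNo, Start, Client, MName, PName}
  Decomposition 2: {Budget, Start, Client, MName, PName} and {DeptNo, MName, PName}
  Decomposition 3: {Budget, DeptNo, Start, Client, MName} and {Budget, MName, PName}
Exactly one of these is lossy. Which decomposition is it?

Decomposition 1: common = {Start, MName}, closure = {Budget, DeptNo, Start, Client, MName, PName} → lossless.
Decomposition 2: common = {MName, PName}, closure = {MName, PName} → lossy.
Decomposition 3: common = {Budget, MName}, closure = {Budget, DeptNo, Start, Client, MName, PName} → lossless.

Decomposition 2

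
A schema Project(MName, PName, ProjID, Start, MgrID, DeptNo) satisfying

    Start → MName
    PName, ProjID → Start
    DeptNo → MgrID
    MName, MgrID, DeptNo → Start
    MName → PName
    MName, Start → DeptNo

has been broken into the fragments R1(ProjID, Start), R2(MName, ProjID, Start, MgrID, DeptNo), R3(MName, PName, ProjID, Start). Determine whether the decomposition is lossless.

Yes

Chase test. Columns are MName, PName, ProjID, Start, MgrID, DeptNo; row i has aⱼ where attribute j ∈ Ri, else bᵢⱼ.
Initial tableau (one row per fragment):
  row 1: b11 b12 a3 a4 b15 b16
  row 2: a1 b22 a3 a4 a5 a6
  row 3: a1 a2 a3 a4 b35 b36
Rows 1 and 2 agree on Start; apply Start→MName and equate their MName entries.
Rows 1 and 2 agree on MName; apply MName→PName and equate their PName entries.
Rows 1 and 3 agree on MName; apply MName→PName and equate their PName entries.
Rows 1 and 2 agree on MName, Start; apply MName, Start→DeptNo and equate their DeptNo entries.
Rows 1 and 3 agree on MName, Start; apply MName, Start→DeptNo and equate their DeptNo entries.
Rows 1 and 2 agree on DeptNo; apply DeptNo→MgrID and equate their MgrID entries.
Rows 1 and 3 agree on DeptNo; apply DeptNo→MgrID and equate their MgrID entries.
Row 1 is now all distinguished symbols — the join is lossless.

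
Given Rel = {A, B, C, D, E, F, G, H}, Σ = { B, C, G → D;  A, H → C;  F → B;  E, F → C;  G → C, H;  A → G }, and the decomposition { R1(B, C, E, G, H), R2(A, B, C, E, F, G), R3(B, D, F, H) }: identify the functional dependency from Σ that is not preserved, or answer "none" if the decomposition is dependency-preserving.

Check B, C, G → D: no single fragment contains all of {B, C, D, G}, and the restricted closure of {B, C, G} across the fragments never reaches {D}.
A, H → C is preserved.
F → B is preserved.
E, F → C is preserved.
G → C, H is preserved.
A → G is preserved.

B, C, G → D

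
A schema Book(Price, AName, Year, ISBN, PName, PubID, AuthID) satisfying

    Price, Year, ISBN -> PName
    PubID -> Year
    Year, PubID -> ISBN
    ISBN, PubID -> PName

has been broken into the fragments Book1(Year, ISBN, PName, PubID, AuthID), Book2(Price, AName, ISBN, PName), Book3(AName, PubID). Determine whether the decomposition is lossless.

Chase test. Columns are Price, AName, Year, ISBN, PName, PubID, AuthID; row i has aⱼ where attribute j ∈ Booki, else bᵢⱼ.
Initial tableau (one row per fragment):
  row 1: b11 b12 a3 a4 a5 a6 a7
  row 2: a1 a2 b23 a4 a5 b26 b27
  row 3: b31 a2 b33 b34 b35 a6 b37
Rows 1 and 3 agree on PubID; apply PubID→Year and equate their Year entries.
Rows 1 and 3 agree on Year, PubID; apply Year, PubID→ISBN and equate their ISBN entries.
Rows 1 and 3 agree on ISBN, PubID; apply ISBN, PubID→PName and equate their PName entries.
No row becomes fully distinguished — the join is lossy.

No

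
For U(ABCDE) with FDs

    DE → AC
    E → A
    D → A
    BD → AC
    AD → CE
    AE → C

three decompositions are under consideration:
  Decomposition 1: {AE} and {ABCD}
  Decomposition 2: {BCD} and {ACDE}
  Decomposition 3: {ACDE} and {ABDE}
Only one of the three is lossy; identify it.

Decomposition 1

Decomposition 1: common = {A}, closure = {A} → lossy.
Decomposition 2: common = {CD}, closure = {ACDE} → lossless.
Decomposition 3: common = {ADE}, closure = {ACDE} → lossless.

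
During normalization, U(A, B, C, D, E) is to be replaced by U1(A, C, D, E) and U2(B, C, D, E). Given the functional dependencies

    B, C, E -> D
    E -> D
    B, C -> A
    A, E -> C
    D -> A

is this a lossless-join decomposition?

Common attributes: U1 ∩ U2 = {C, D, E}.
Closure of {C, D, E}: D → A applies, adding A. So (C, D, E)⁺ = {A, C, D, E}.
This closure contains every attribute of U1, so U1 ∩ U2 → U1. The join is lossless.

Yes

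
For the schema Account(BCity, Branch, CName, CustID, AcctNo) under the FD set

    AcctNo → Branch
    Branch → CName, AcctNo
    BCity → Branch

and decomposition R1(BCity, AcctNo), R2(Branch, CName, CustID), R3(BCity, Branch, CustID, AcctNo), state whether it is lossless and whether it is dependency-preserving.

Lossless test (chase): Rows 1 and 3 agree on AcctNo; apply AcctNo→Branch and equate their Branch entries. Rows 1 and 2 agree on Branch; apply Branch→CName, AcctNo and equate their CName, AcctNo entries. Rows 1 and 3 agree on Branch; apply Branch→CName, AcctNo and equate their CName, AcctNo entries. Row 3 is now all distinguished symbols — the join is lossless.
Dependency preservation: Branch → CName, AcctNo is not contained in any single fragment, but the restricted closure of its left-hand side across the fragments still reaches the right-hand side; the remaining FDs each lie inside some fragment. All dependencies are preserved.

lossless and dependency-preserving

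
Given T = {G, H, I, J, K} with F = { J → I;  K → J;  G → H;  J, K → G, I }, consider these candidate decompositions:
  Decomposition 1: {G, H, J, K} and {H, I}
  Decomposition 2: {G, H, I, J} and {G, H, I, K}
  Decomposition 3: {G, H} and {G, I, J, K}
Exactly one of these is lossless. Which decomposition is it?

Decomposition 3

Decomposition 1: common = {H}, closure = {H} → lossy.
Decomposition 2: common = {G, H, I}, closure = {G, H, I} → lossy.
Decomposition 3: common = {G}, closure = {G, H} → lossless.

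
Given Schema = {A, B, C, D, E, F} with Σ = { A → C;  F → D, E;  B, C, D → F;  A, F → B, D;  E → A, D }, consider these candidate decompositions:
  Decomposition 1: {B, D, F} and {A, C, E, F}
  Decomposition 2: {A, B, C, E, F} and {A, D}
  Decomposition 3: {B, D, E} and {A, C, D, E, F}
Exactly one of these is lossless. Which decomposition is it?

Decomposition 1

Decomposition 1: common = {F}, closure = {A, B, C, D, E, F} → lossless.
Decomposition 2: common = {A}, closure = {A, C} → lossy.
Decomposition 3: common = {D, E}, closure = {A, C, D, E} → lossy.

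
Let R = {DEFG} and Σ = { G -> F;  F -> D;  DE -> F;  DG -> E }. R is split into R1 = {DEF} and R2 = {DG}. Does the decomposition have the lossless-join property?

Common attributes: R1 ∩ R2 = {D}.
No dependency enlarges {D}, so (D)⁺ = {D}.
The closure contains neither all of R1 = {DEF} nor all of R2 = {DG}, so the common attributes are not a superkey of either fragment. The join is lossy.

No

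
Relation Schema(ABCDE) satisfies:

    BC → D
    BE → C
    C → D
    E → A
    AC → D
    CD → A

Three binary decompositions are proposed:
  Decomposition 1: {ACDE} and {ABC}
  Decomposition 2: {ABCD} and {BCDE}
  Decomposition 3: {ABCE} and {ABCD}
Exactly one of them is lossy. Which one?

Decomposition 1: common = {AC}, closure = {ACD} → lossy.
Decomposition 2: common = {BCD}, closure = {ABCD} → lossless.
Decomposition 3: common = {ABC}, closure = {ABCD} → lossless.

Decomposition 1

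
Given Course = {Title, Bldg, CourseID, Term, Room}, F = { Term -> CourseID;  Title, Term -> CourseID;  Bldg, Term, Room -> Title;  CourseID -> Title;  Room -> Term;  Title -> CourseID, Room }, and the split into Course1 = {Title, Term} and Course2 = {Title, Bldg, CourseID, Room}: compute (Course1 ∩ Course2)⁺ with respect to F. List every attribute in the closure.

Course1 ∩ Course2 = {Title}.
Title → CourseID, Room applies, adding CourseID, Room
Room → Term applies, adding Term
Closure: {Title, CourseID, Term, Room}.

Title, CourseID, Term, Room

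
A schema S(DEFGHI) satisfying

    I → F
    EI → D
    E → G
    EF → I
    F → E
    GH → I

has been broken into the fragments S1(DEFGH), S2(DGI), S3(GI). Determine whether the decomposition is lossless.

No

Chase test. Columns are DEFGHI; row i has aⱼ where attribute j ∈ Si, else bᵢⱼ.
Initial tableau (one row per fragment):
  row 1: a1 a2 a3 a4 a5 b16
  row 2: a1 b22 b23 a4 b25 a6
  row 3: b31 b32 b33 a4 b35 a6
Rows 2 and 3 agree on I; apply I→F and equate their F entries.
Rows 2 and 3 agree on F; apply F→E and equate their E entries.
Rows 2 and 3 agree on EI; apply EI→D and equate their D entries.
No row becomes fully distinguished — the join is lossy.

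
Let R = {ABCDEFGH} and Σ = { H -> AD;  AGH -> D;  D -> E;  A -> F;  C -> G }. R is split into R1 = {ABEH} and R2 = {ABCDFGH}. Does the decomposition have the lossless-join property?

Yes

Common attributes: R1 ∩ R2 = {ABH}.
Closure of {ABH}: H → AD applies, adding D; D → E applies, adding E; A → F applies, adding F. So (ABH)⁺ = {ABDEFH}.
This closure contains every attribute of R1, so R1 ∩ R2 → R1. The join is lossless.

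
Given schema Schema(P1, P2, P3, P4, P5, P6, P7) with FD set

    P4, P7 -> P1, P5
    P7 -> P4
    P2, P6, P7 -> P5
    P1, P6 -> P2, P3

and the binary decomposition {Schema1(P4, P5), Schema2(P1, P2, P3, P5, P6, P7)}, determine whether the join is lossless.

No

Common attributes: Schema1 ∩ Schema2 = {P5}.
No dependency enlarges {P5}, so (P5)⁺ = {P5}.
The closure contains neither all of Schema1 = {P4, P5} nor all of Schema2 = {P1, P2, P3, P5, P6, P7}, so the common attributes are not a superkey of either fragment. The join is lossy.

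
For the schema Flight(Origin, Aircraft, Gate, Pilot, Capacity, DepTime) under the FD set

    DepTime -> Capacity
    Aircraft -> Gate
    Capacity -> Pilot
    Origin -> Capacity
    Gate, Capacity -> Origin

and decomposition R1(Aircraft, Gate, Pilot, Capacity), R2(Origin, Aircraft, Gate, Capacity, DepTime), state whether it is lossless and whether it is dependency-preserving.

lossless and dependency-preserving

Lossless test: (Aircraft, Gate, Capacity)⁺ = {Origin, Aircraft, Gate, Pilot, Capacity}, which contains all of one fragment — lossless.
Dependency preservation: every FD's attributes lie within a single fragment, so each can be enforced locally — preserved.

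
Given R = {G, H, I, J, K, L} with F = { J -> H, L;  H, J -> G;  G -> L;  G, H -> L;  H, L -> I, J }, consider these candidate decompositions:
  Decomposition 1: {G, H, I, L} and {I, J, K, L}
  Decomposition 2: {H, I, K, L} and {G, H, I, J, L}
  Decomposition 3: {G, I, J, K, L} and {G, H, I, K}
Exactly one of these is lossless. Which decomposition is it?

Decomposition 2

Decomposition 1: common = {I, L}, closure = {I, L} → lossy.
Decomposition 2: common = {H, I, L}, closure = {G, H, I, J, L} → lossless.
Decomposition 3: common = {G, I, K}, closure = {G, I, K, L} → lossy.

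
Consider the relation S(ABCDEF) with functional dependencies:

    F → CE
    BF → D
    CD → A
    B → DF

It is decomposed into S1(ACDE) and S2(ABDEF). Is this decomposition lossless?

Common attributes: S1 ∩ S2 = {ADE}.
No dependency enlarges {ADE}, so (ADE)⁺ = {ADE}.
The closure contains neither all of S1 = {ACDE} nor all of S2 = {ABDEF}, so the common attributes are not a superkey of either fragment. The join is lossy.

No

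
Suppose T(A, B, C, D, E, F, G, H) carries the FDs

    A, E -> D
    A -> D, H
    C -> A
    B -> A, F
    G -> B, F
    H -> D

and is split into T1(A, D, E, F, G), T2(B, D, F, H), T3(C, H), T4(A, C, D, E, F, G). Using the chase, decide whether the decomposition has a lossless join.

Chase test. Columns are A, B, C, D, E, F, G, H; row i has aⱼ where attribute j ∈ Ti, else bᵢⱼ.
Initial tableau (one row per fragment):
  row 1: a1 b12 b13 a4 a5 a6 a7 b18
  row 2: b21 a2 b23 a4 b25 a6 b27 a8
  row 3: b31 b32 a3 b34 b35 b36 b37 a8
  row 4: a1 b42 a3 a4 a5 a6 a7 b48
Rows 1 and 4 agree on A; apply A→D, H and equate their D, H entries.
Rows 3 and 4 agree on C; apply C→A and equate their A entries.
Rows 1 and 4 agree on G; apply G→B, F and equate their B, F entries.
Rows 2 and 3 agree on H; apply H→D and equate their D entries.
Rows 1 and 3 agree on A; apply A→D, H and equate their D, H entries.
No row becomes fully distinguished — the join is lossy.

No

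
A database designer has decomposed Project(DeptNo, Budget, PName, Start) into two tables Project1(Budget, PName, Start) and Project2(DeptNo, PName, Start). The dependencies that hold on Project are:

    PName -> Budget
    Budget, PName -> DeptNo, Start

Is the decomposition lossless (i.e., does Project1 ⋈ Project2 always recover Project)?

Common attributes: Project1 ∩ Project2 = {PName, Start}.
Closure of {PName, Start}: PName → Budget applies, adding Budget; Budget, PName → DeptNo, Start applies, adding DeptNo. So (PName, Start)⁺ = {DeptNo, Budget, PName, Start}.
This closure contains every attribute of Project1, so Project1 ∩ Project2 → Project1. The join is lossless.

Yes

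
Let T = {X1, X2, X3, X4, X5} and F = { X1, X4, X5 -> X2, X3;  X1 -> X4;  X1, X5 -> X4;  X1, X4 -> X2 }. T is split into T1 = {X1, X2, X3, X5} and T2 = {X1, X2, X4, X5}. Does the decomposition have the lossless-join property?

Yes

Common attributes: T1 ∩ T2 = {X1, X2, X5}.
Closure of {X1, X2, X5}: X1 → X4 applies, adding X4; X1, X4, X5 → X2, X3 applies, adding X3. So (X1, X2, X5)⁺ = {X1, X2, X3, X4, X5}.
This closure contains every attribute of T1, so T1 ∩ T2 → T1. The join is lossless.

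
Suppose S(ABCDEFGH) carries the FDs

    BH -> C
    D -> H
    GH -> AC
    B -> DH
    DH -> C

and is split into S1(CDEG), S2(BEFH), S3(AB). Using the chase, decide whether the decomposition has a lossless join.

No

Chase test. Columns are ABCDEFGH; row i has aⱼ where attribute j ∈ Si, else bᵢⱼ.
Initial tableau (one row per fragment):
  row 1: b11 b12 a3 a4 a5 b16 a7 b18
  row 2: b21 a2 b23 b24 a5 a6 b27 a8
  row 3: a1 a2 b33 b34 b35 b36 b37 b38
Rows 2 and 3 agree on B; apply B→DH and equate their DH entries.
Rows 2 and 3 agree on DH; apply DH→C and equate their C entries.
No row becomes fully distinguished — the join is lossy.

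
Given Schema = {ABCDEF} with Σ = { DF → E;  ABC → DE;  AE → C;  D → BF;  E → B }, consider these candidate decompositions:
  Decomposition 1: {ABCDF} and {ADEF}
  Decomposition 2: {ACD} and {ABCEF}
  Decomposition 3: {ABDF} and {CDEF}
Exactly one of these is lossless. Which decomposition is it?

Decomposition 1: common = {ADF}, closure = {ABCDEF} → lossless.
Decomposition 2: common = {AC}, closure = {AC} → lossy.
Decomposition 3: common = {DF}, closure = {BDEF} → lossy.

Decomposition 1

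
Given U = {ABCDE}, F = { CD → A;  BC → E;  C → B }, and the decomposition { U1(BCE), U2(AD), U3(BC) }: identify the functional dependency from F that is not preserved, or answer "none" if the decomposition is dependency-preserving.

Check CD → A: no single fragment contains all of {ACD}, and the restricted closure of {CD} across the fragments never reaches {A}.
BC → E is preserved.
C → B is preserved.

CD → A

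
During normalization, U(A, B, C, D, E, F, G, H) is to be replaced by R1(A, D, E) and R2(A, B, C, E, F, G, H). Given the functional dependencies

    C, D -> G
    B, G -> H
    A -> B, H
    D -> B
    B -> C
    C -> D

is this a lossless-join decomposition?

Common attributes: R1 ∩ R2 = {A, E}.
Closure of {A, E}: A → B, H applies, adding B, H; B → C applies, adding C; C → D applies, adding D; C, D → G applies, adding G. So (A, E)⁺ = {A, B, C, D, E, G, H}.
This closure contains every attribute of R1, so R1 ∩ R2 → R1. The join is lossless.

Yes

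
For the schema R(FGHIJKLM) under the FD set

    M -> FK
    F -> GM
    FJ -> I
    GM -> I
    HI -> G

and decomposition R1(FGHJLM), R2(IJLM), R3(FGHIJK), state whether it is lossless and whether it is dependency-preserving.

lossless and dependency-preserving

Lossless test (chase): Rows 1 and 2 agree on M; apply M→FK and equate their FK entries. Rows 1 and 2 agree on F; apply F→GM and equate their GM entries. Rows 1 and 3 agree on F; apply F→GM and equate their GM entries. Rows 1 and 2 agree on FJ; apply FJ→I and equate their I entries. Rows 1 and 3 agree on M; apply M→FK and equate their FK entries. Row 1 is now all distinguished symbols — the join is lossless.
Dependency preservation: M → FK; GM → I are not contained in any single fragment, but the restricted closure of each left-hand side across the fragments still reaches the right-hand side; the remaining FDs each lie inside some fragment. All dependencies are preserved.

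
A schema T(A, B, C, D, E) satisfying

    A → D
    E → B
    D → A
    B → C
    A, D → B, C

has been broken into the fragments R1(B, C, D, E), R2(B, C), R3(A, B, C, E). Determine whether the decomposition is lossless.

No

Chase test. Columns are A, B, C, D, E; row i has aⱼ where attribute j ∈ Ri, else bᵢⱼ.
Initial tableau (one row per fragment):
  row 1: b11 a2 a3 a4 a5
  row 2: b21 a2 a3 b24 b25
  row 3: a1 a2 a3 b34 a5
No row becomes fully distinguished — the join is lossy.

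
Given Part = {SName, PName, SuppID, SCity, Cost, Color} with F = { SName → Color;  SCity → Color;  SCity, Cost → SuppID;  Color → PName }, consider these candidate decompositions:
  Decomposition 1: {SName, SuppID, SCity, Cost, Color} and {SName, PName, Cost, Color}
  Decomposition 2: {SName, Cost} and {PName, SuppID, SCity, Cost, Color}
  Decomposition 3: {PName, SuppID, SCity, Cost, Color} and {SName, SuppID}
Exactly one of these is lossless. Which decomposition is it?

Decomposition 1: common = {SName, Cost, Color}, closure = {SName, PName, Cost, Color} → lossless.
Decomposition 2: common = {Cost}, closure = {Cost} → lossy.
Decomposition 3: common = {SuppID}, closure = {SuppID} → lossy.

Decomposition 1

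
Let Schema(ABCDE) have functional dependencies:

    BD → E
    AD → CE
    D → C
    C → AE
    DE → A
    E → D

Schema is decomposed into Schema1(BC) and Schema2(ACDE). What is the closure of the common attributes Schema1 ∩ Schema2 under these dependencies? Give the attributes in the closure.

ACDE

Schema1 ∩ Schema2 = {C}.
C → AE applies, adding AE
E → D applies, adding D
Closure: {ACDE}.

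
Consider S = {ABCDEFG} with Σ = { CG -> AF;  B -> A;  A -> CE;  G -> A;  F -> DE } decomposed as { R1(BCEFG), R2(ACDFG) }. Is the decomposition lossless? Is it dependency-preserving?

Lossless test: (CFG)⁺ = {ACDEFG}, which contains all of one fragment — lossless.
Dependency preservation: the restricted closure of {B} across the fragments never reaches {A}, so B → A cannot be enforced without a join — not preserved.

lossless but not dependency-preserving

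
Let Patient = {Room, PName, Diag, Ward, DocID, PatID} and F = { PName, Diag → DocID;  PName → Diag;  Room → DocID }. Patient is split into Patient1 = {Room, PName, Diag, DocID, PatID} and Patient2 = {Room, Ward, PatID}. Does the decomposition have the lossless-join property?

No

Common attributes: Patient1 ∩ Patient2 = {Room, PatID}.
Closure of {Room, PatID}: Room → DocID applies, adding DocID. So (Room, PatID)⁺ = {Room, DocID, PatID}.
The closure contains neither all of Patient1 = {Room, PName, Diag, DocID, PatID} nor all of Patient2 = {Room, Ward, PatID}, so the common attributes are not a superkey of either fragment. The join is lossy.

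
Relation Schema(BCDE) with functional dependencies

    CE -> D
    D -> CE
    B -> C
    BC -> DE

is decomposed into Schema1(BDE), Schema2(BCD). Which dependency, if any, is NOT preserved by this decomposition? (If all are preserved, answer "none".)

CE -> D

Check CE → D: no single fragment contains all of {CDE}, and the restricted closure of {CE} across the fragments never reaches {D}.
D → CE is preserved.
B → C is preserved.
BC → DE is preserved.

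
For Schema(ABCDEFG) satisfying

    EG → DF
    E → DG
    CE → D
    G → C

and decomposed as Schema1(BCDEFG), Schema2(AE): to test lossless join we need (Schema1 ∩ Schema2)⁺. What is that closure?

Schema1 ∩ Schema2 = {E}.
E → DG applies, adding DG
G → C applies, adding C
EG → DF applies, adding F
Closure: {CDEFG}.

CDEFG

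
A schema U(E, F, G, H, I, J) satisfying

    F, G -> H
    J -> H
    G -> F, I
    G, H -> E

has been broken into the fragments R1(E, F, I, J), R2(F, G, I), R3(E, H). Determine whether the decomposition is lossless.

Chase test. Columns are E, F, G, H, I, J; row i has aⱼ where attribute j ∈ Ri, else bᵢⱼ.
Initial tableau (one row per fragment):
  row 1: a1 a2 b13 b14 a5 a6
  row 2: b21 a2 a3 b24 a5 b26
  row 3: a1 b32 b33 a4 b35 b36
No row becomes fully distinguished — the join is lossy.

No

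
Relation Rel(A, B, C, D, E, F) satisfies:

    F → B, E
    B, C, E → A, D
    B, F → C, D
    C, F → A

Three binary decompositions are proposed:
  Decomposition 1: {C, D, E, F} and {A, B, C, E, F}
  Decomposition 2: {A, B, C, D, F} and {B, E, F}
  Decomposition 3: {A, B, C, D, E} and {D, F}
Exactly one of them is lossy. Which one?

Decomposition 1: common = {C, E, F}, closure = {A, B, C, D, E, F} → lossless.
Decomposition 2: common = {B, F}, closure = {A, B, C, D, E, F} → lossless.
Decomposition 3: common = {D}, closure = {D} → lossy.

Decomposition 3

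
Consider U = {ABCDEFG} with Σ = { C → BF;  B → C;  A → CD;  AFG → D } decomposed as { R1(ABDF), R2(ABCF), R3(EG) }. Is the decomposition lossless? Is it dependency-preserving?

lossy but dependency-preserving

Lossless test (chase): Rows 1 and 2 agree on B; apply B→C and equate their C entries. Rows 1 and 2 agree on A; apply A→CD and equate their CD entries. No row becomes fully distinguished — the join is lossy.
Dependency preservation: A → CD; AFG → D are not contained in any single fragment, but the restricted closure of each left-hand side across the fragments still reaches the right-hand side; the remaining FDs each lie inside some fragment. All dependencies are preserved.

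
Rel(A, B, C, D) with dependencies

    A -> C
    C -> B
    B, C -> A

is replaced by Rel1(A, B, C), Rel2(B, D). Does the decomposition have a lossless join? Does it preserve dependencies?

Lossless test: (B)⁺ = {B}, which is a superkey of neither fragment — lossy.
Dependency preservation: every FD's attributes lie within a single fragment, so each can be enforced locally — preserved.

lossy but dependency-preserving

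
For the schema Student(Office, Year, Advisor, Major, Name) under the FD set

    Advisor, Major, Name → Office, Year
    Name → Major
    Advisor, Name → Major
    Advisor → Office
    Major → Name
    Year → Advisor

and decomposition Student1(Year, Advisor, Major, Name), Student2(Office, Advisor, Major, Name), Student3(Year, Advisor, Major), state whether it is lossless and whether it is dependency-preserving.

lossless and dependency-preserving

Lossless test (chase): Rows 1 and 2 agree on Advisor, Major, Name; apply Advisor, Major, Name→Office, Year and equate their Office, Year entries. Rows 1 and 3 agree on Advisor; apply Advisor→Office and equate their Office entries. Rows 1 and 3 agree on Major; apply Major→Name and equate their Name entries. Row 1 is now all distinguished symbols — the join is lossless.
Dependency preservation: Advisor, Major, Name → Office, Year is not contained in any single fragment, but the restricted closure of its left-hand side across the fragments still reaches the right-hand side; the remaining FDs each lie inside some fragment. All dependencies are preserved.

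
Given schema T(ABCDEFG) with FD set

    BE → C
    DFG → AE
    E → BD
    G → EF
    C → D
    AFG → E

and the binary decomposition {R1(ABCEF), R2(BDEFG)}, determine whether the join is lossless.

Common attributes: R1 ∩ R2 = {BEF}.
Closure of {BEF}: BE → C applies, adding C; E → BD applies, adding D. So (BEF)⁺ = {BCDEF}.
The closure contains neither all of R1 = {ABCEF} nor all of R2 = {BDEFG}, so the common attributes are not a superkey of either fragment. The join is lossy.

No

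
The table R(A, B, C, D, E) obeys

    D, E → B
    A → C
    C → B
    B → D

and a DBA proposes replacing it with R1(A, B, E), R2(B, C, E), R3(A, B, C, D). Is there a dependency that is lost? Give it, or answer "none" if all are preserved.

Check D, E → B: no single fragment contains all of {B, D, E}, and the restricted closure of {D, E} across the fragments never reaches {B}.
A → C is preserved.
C → B is preserved.
B → D is preserved.

D, E → B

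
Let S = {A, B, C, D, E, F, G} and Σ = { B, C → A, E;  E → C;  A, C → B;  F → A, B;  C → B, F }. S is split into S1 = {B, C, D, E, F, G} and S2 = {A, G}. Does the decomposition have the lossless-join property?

No

Common attributes: S1 ∩ S2 = {G}.
No dependency enlarges {G}, so (G)⁺ = {G}.
The closure contains neither all of S1 = {B, C, D, E, F, G} nor all of S2 = {A, G}, so the common attributes are not a superkey of either fragment. The join is lossy.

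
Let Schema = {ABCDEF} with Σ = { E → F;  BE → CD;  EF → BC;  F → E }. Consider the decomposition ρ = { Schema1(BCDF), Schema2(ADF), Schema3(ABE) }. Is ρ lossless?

No

Chase test. Columns are ABCDEF; row i has aⱼ where attribute j ∈ Schemai, else bᵢⱼ.
Initial tableau (one row per fragment):
  row 1: b11 a2 a3 a4 b15 a6
  row 2: a1 b22 b23 a4 b25 a6
  row 3: a1 a2 b33 b34 a5 b36
Rows 1 and 2 agree on F; apply F→E and equate their E entries.
Rows 1 and 2 agree on EF; apply EF→BC and equate their BC entries.
No row becomes fully distinguished — the join is lossy.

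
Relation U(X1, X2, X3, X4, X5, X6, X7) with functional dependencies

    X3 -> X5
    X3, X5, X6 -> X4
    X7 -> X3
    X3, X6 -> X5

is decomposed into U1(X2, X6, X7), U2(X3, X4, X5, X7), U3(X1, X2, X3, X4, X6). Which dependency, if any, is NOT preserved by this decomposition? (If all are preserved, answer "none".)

none

X3 → X5 lies within U2.
X3, X5, X6 → X4: restricted closure across fragments reaches X4.
X7 → X3 lies within U2.
X3, X6 → X5: restricted closure across fragments reaches X5.
Every dependency is enforceable on the fragments, so the decomposition is dependency-preserving.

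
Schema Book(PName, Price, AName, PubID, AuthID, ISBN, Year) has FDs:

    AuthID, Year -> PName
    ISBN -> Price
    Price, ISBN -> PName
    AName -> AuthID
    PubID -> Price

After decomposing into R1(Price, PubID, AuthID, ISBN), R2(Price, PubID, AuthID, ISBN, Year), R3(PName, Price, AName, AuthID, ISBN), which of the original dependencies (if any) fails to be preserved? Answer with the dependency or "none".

Check AuthID, Year → PName: no single fragment contains all of {PName, AuthID, Year}, and the restricted closure of {AuthID, Year} across the fragments never reaches {PName}.
ISBN → Price is preserved.
Price, ISBN → PName is preserved.
AName → AuthID is preserved.
PubID → Price is preserved.

AuthID, Year -> PName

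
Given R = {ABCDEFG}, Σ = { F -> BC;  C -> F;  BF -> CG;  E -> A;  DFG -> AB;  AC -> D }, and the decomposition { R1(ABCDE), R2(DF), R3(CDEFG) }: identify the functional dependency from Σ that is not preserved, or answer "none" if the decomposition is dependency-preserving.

none

F → BC: restricted closure across fragments reaches BC.
C → F lies within R3.
BF → CG: restricted closure across fragments reaches CG.
E → A lies within R1.
DFG → AB: restricted closure across fragments reaches AB.
AC → D lies within R1.
Every dependency is enforceable on the fragments, so the decomposition is dependency-preserving.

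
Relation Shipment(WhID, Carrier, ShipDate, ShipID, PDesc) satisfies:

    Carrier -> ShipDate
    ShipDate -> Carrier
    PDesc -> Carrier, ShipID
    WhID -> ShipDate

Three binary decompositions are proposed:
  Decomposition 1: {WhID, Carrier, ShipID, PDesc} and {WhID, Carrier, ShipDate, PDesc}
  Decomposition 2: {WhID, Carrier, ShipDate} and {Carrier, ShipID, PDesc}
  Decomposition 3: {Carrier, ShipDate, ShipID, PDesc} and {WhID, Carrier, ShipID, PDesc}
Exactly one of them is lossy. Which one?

Decomposition 1: common = {WhID, Carrier, PDesc}, closure = {WhID, Carrier, ShipDate, ShipID, PDesc} → lossless.
Decomposition 2: common = {Carrier}, closure = {Carrier, ShipDate} → lossy.
Decomposition 3: common = {Carrier, ShipID, PDesc}, closure = {Carrier, ShipDate, ShipID, PDesc} → lossless.

Decomposition 2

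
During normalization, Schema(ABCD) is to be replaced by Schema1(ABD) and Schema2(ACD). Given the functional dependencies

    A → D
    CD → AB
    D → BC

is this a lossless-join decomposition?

Common attributes: Schema1 ∩ Schema2 = {AD}.
Closure of {AD}: D → BC applies, adding BC. So (AD)⁺ = {ABCD}.
This closure contains every attribute of Schema1, so Schema1 ∩ Schema2 → Schema1. The join is lossless.

Yes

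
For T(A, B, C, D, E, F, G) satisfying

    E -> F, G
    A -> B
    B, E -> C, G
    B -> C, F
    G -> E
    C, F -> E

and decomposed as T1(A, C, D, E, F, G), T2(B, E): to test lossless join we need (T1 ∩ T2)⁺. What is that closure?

E, F, G

T1 ∩ T2 = {E}.
E → F, G applies, adding F, G
Closure: {E, F, G}.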